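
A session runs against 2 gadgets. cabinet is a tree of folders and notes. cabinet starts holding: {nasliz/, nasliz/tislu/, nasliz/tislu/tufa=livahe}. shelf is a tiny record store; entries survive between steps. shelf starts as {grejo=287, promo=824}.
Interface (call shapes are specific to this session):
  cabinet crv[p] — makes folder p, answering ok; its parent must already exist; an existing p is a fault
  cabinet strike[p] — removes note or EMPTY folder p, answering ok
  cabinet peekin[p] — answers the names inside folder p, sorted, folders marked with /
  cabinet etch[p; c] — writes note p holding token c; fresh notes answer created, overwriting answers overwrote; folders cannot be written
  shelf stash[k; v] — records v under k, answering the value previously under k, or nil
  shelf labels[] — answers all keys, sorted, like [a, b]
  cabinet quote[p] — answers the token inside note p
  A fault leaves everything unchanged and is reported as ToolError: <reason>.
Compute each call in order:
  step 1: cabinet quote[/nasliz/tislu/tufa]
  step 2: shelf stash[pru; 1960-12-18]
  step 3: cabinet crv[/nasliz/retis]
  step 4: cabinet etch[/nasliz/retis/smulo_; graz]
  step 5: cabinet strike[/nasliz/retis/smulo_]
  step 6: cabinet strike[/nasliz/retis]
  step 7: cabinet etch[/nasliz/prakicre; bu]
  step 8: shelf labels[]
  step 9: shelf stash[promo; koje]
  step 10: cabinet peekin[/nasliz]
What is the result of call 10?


==> cabinet quote(/nasliz/tislu/tufa)
<== livahe
==> shelf stash(pru, 1960-12-18)
<== nil
==> cabinet crv(/nasliz/retis)
<== ok
==> cabinet etch(/nasliz/retis/smulo_, graz)
<== created
==> cabinet strike(/nasliz/retis/smulo_)
<== ok
==> cabinet strike(/nasliz/retis)
<== ok
==> cabinet etch(/nasliz/prakicre, bu)
<== created
==> shelf labels()
<== [grejo, promo, pru]
==> shelf stash(promo, koje)
<== 824
==> cabinet peekin(/nasliz)
<== [prakicre, tislu/]

Answer: [prakicre, tislu/]


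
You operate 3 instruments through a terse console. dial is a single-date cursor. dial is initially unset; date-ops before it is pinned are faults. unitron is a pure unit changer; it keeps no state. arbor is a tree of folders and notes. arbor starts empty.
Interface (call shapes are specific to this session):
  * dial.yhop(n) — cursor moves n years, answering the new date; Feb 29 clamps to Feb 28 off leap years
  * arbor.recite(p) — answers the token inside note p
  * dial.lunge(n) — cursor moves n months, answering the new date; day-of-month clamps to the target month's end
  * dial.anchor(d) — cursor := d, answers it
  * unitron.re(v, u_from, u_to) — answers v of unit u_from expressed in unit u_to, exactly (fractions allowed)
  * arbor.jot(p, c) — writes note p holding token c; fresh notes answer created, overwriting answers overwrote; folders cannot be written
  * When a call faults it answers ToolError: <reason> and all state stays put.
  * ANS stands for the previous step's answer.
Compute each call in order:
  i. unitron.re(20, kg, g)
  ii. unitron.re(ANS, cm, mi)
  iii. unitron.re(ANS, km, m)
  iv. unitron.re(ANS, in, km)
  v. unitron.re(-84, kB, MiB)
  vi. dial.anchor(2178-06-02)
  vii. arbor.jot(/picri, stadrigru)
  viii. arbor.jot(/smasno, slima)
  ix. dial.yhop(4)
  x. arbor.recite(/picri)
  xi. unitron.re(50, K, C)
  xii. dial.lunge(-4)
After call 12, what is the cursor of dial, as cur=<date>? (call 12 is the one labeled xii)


Act: unitron.re[v: 20; u_from: kg; u_to: g]
Obs: 20000
Act: unitron.re[v: ANS; u_from: cm; u_to: mi]
Obs: 3125/25146
Act: unitron.re[v: ANS; u_from: km; u_to: m]
Obs: 1562500/12573
Act: unitron.re[v: ANS; u_from: in; u_to: km]
Obs: 5/1584
Act: unitron.re[v: -84; u_from: kB; u_to: MiB]
Obs: -2625/32768
Act: dial.anchor[d: 2178-06-02]
Obs: 2178-06-02
Act: arbor.jot[p: /picri; c: stadrigru]
Obs: created
Act: arbor.jot[p: /smasno; c: slima]
Obs: created
Act: dial.yhop[n: 4]
Obs: 2182-06-02
Act: arbor.recite[p: /picri]
Obs: stadrigru
Act: unitron.re[v: 50; u_from: K; u_to: C]
Obs: -4463/20
Act: dial.lunge[n: -4]
Obs: 2182-02-02

Answer: cur=2182-02-02


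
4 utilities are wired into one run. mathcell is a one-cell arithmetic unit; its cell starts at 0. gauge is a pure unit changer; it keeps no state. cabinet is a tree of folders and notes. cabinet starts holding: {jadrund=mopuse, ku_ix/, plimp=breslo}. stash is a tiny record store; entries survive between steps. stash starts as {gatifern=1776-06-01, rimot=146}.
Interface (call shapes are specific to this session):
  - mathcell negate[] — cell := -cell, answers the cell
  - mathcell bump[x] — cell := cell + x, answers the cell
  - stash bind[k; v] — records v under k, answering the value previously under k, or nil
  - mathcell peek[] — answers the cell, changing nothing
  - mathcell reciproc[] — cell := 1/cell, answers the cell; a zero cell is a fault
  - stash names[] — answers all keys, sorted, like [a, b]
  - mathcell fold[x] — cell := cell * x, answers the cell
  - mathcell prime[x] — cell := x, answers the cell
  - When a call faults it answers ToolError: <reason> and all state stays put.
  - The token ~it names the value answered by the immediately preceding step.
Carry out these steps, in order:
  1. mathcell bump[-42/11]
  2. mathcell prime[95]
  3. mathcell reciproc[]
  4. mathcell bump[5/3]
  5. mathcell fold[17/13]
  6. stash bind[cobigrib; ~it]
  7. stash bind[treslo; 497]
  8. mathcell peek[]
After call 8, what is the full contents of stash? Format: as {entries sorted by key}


Answer: {cobigrib=8126/3705, gatifern=1776-06-01, rimot=146, treslo=497}

Derivation:
Calling mathcell bump passing x: -42/11, and get -42/11.
I try mathcell prime passing x: 95: 95.
Calling mathcell reciproc(), yielding 1/95.
Now I run mathcell bump passing x: 5/3, yielding 478/285.
I call mathcell fold passing x: 17/13, and get 8126/3705.
Calling stash bind passing k: cobigrib, v: ~it, yielding nil.
Next I call stash bind passing k: treslo, v: 497, and get nil.
I try mathcell peek(), which returns 8126/3705.


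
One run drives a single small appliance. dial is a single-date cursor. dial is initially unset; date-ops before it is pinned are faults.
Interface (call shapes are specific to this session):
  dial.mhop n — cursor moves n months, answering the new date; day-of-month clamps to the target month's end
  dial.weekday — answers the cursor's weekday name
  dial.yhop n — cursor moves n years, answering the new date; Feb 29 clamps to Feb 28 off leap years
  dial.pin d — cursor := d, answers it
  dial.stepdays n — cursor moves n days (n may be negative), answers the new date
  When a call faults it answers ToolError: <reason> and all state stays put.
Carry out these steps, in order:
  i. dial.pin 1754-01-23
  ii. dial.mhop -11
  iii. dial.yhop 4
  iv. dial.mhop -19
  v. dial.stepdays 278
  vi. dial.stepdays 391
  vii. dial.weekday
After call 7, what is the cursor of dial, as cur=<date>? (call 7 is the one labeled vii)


Answer: cur=1757-05-22

Derivation:
Do: pin[d: 1754-01-23]
See: 1754-01-23
Do: mhop[n: -11]
See: 1753-02-23
Do: yhop[n: 4]
See: 1757-02-23
Do: mhop[n: -19]
See: 1755-07-23
Do: stepdays[n: 278]
See: 1756-04-26
Do: stepdays[n: 391]
See: 1757-05-22
Do: weekday[]
See: Sunday


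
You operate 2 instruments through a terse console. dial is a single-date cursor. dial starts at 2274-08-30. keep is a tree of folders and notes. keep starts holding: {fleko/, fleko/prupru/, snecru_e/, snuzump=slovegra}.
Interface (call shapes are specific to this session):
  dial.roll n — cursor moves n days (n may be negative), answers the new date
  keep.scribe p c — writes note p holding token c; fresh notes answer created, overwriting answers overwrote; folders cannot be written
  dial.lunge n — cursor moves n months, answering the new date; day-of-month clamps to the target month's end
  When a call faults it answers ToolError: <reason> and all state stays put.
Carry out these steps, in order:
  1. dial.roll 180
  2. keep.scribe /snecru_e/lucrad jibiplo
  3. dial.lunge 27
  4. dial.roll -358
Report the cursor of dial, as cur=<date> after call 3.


Answer: cur=2277-05-26

Derivation:
Step: roll[180]
Result: 2275-02-26
Step: scribe[/snecru_e/lucrad; jibiplo]
Result: created
Step: lunge[27]
Result: 2277-05-26
Step: roll[-358]
Result: 2276-06-02


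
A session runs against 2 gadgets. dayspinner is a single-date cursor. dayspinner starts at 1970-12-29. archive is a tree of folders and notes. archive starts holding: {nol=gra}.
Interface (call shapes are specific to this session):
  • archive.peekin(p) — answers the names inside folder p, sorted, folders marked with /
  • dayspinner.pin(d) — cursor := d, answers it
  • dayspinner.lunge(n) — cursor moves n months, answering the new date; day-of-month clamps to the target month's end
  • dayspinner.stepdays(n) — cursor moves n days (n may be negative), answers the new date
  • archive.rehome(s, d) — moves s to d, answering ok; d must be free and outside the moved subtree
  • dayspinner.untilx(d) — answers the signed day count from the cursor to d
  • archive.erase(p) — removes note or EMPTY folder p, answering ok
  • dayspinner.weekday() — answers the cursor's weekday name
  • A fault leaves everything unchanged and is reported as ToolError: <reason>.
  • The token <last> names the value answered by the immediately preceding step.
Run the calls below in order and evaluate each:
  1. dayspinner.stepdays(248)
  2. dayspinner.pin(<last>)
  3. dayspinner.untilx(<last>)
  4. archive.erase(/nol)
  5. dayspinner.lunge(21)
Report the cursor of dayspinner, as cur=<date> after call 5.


Answer: cur=1973-06-03

Derivation:
~$ dayspinner.stepdays n='248'
:: 1971-09-03
~$ dayspinner.pin d='<last>'
:: 1971-09-03
~$ dayspinner.untilx d='<last>'
:: 0
~$ archive.erase p='/nol'
:: ok
~$ dayspinner.lunge n='21'
:: 1973-06-03


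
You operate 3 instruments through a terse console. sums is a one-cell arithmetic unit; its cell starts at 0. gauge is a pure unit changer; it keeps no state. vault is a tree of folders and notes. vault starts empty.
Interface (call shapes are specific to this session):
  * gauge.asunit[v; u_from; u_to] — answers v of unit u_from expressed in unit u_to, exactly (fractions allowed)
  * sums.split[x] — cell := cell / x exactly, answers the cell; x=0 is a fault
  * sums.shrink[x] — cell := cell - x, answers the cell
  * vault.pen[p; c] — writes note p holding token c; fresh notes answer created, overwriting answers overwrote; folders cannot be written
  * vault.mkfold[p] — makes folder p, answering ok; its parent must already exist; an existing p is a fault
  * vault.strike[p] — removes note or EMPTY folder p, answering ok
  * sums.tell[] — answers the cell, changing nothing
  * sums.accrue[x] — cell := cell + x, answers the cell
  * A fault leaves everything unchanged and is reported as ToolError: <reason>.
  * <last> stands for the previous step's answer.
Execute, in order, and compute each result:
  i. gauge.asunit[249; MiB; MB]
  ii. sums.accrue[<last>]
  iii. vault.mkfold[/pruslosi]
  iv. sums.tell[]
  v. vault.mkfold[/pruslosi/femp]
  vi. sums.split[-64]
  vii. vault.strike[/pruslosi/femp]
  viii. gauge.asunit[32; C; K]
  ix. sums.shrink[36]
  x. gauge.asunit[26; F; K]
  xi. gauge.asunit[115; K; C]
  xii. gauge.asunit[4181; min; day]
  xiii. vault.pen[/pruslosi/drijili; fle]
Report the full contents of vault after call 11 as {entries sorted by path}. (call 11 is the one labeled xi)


$ gauge.asunit v='249' u_from='MiB' u_to='MB'
:: 4079616/15625
$ sums.accrue x='<last>'
:: 4079616/15625
$ vault.mkfold p='/pruslosi'
:: ok
$ sums.tell
:: 4079616/15625
$ vault.mkfold p='/pruslosi/femp'
:: ok
$ sums.split x='-64'
:: -63744/15625
$ vault.strike p='/pruslosi/femp'
:: ok
$ gauge.asunit v='32' u_from='C' u_to='K'
:: 6103/20
$ sums.shrink x='36'
:: -626244/15625
$ gauge.asunit v='26' u_from='F' u_to='K'
:: 16189/60
$ gauge.asunit v='115' u_from='K' u_to='C'
:: -3163/20
$ gauge.asunit v='4181' u_from='min' u_to='day'
:: 4181/1440
$ vault.pen p='/pruslosi/drijili' c='fle'
:: created

Answer: {pruslosi/}


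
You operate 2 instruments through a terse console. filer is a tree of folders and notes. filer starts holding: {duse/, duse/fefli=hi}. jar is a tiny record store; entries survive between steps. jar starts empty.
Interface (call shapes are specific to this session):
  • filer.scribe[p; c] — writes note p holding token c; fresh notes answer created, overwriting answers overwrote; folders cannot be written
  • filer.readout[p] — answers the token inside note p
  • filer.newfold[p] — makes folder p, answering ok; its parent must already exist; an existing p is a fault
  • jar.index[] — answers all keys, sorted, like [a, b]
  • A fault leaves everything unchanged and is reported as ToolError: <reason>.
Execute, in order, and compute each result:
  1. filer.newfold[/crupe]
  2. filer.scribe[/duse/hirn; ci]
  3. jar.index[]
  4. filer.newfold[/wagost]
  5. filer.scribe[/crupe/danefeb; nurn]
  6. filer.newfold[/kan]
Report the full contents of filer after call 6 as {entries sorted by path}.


Answer: {crupe/, crupe/danefeb=nurn, duse/, duse/fefli=hi, duse/hirn=ci, kan/, wagost/}

Derivation:
[in] filer.newfold p→/crupe
  ok
[in] filer.scribe p→/duse/hirn c→ci
  created
[in] jar.index
  []
[in] filer.newfold p→/wagost
  ok
[in] filer.scribe p→/crupe/danefeb c→nurn
  created
[in] filer.newfold p→/kan
  ok


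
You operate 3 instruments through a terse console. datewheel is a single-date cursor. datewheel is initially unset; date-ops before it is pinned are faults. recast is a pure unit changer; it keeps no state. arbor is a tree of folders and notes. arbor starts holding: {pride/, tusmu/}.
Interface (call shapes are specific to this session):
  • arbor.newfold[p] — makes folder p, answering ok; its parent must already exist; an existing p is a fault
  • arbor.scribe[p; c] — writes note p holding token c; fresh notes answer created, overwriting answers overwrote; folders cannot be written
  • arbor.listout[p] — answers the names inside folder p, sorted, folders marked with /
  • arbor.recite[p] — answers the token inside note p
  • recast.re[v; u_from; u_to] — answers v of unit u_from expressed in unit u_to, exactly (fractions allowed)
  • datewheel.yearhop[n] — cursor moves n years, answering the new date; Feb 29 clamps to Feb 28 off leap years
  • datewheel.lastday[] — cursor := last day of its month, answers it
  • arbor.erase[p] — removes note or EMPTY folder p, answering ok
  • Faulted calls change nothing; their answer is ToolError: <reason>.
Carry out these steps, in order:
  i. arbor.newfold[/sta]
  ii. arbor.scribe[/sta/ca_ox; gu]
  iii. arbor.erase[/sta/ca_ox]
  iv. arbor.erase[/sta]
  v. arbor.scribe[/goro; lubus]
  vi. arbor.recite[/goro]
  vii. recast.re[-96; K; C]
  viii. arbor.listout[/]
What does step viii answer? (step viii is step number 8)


-- arbor.newfold(p: /sta) ~> ok
-- arbor.scribe(p: /sta/ca_ox, c: gu) ~> created
-- arbor.erase(p: /sta/ca_ox) ~> ok
-- arbor.erase(p: /sta) ~> ok
-- arbor.scribe(p: /goro, c: lubus) ~> created
-- arbor.recite(p: /goro) ~> lubus
-- recast.re(v: -96, u_from: K, u_to: C) ~> -7383/20
-- arbor.listout(p: /) ~> [goro, pride/, tusmu/]

Answer: [goro, pride/, tusmu/]


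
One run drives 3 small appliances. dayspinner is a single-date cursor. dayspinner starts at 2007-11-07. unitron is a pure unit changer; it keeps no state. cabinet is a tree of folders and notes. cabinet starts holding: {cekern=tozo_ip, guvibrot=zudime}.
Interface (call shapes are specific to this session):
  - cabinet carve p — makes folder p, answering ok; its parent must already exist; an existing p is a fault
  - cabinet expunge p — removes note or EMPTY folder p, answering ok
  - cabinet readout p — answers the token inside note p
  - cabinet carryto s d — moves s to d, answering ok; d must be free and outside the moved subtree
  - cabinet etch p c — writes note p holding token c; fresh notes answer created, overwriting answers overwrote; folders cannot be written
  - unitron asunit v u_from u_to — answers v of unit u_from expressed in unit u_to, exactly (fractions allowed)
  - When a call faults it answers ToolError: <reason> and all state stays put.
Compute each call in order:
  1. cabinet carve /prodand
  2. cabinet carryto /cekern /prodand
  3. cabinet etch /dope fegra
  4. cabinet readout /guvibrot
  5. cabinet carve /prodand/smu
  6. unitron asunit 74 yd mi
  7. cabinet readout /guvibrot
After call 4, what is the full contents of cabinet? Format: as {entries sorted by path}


>> cabinet carve(/prodand)
<< ok
>> cabinet carryto(/cekern, /prodand)
<< ToolError: exists
>> cabinet etch(/dope, fegra)
<< created
>> cabinet readout(/guvibrot)
<< zudime
>> cabinet carve(/prodand/smu)
<< ok
>> unitron asunit(74, yd, mi)
<< 37/880
>> cabinet readout(/guvibrot)
<< zudime

Answer: {cekern=tozo_ip, dope=fegra, guvibrot=zudime, prodand/}


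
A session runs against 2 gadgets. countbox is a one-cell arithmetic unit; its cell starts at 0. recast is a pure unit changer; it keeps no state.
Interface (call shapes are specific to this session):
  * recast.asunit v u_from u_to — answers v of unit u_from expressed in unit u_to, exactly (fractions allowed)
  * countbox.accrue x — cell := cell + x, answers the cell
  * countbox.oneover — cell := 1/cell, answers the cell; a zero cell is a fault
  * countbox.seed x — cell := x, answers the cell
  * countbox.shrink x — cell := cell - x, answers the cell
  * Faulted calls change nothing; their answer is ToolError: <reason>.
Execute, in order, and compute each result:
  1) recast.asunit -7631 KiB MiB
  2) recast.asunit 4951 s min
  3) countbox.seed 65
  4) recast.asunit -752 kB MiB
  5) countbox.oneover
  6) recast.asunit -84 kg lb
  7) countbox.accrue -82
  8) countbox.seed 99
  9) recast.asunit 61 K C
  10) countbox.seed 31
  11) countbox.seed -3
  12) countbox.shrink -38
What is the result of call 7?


% recast.asunit v: -7631 u_from: KiB u_to: MiB
:: -7631/1024
% recast.asunit v: 4951 u_from: s u_to: min
:: 4951/60
% countbox.seed x: 65
:: 65
% recast.asunit v: -752 u_from: kB u_to: MiB
:: -5875/8192
% countbox.oneover
:: 1/65
% recast.asunit v: -84 u_from: kg u_to: lb
:: -1200000000/6479891
% countbox.accrue x: -82
:: -5329/65
% countbox.seed x: 99
:: 99
% recast.asunit v: 61 u_from: K u_to: C
:: -4243/20
% countbox.seed x: 31
:: 31
% countbox.seed x: -3
:: -3
% countbox.shrink x: -38
:: 35

Answer: -5329/65


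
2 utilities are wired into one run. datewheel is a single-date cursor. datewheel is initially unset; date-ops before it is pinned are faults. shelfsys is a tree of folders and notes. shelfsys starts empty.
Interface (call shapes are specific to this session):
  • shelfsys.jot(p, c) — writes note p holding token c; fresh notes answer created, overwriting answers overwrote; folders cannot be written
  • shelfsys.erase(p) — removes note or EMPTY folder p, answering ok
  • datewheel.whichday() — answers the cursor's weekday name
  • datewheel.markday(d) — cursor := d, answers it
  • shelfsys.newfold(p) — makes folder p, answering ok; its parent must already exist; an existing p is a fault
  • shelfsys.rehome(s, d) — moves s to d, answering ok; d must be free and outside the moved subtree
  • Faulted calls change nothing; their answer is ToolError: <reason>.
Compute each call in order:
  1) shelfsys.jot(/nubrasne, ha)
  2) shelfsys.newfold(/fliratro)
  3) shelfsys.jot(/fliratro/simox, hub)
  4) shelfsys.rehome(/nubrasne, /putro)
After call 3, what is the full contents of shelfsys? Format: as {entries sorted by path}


Next I call shelfsys.jot passing p='/nubrasne', c='ha': created.
I run shelfsys.newfold passing p='/fliratro', — result: ok.
Invoking shelfsys.jot passing p='/fliratro/simox', c='hub', which returns created.
I run shelfsys.rehome passing s='/nubrasne', d='/putro', which returns ok.

Answer: {fliratro/, fliratro/simox=hub, nubrasne=ha}


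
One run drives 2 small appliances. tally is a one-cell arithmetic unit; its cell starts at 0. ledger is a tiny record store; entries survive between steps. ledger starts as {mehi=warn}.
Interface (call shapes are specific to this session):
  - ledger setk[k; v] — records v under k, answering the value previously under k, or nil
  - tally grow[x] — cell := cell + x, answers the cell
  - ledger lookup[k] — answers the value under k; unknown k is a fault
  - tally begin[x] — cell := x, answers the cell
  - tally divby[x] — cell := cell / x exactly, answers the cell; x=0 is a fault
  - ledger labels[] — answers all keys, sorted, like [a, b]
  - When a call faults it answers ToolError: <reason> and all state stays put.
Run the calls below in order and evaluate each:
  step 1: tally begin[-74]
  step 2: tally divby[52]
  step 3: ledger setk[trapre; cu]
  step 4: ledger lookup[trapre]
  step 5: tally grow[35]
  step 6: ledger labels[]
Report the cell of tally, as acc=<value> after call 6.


Answer: acc=873/26

Derivation:
CALL tally begin[-74]
RET  -74
CALL tally divby[52]
RET  -37/26
CALL ledger setk[trapre; cu]
RET  nil
CALL ledger lookup[trapre]
RET  cu
CALL tally grow[35]
RET  873/26
CALL ledger labels[]
RET  [mehi, trapre]


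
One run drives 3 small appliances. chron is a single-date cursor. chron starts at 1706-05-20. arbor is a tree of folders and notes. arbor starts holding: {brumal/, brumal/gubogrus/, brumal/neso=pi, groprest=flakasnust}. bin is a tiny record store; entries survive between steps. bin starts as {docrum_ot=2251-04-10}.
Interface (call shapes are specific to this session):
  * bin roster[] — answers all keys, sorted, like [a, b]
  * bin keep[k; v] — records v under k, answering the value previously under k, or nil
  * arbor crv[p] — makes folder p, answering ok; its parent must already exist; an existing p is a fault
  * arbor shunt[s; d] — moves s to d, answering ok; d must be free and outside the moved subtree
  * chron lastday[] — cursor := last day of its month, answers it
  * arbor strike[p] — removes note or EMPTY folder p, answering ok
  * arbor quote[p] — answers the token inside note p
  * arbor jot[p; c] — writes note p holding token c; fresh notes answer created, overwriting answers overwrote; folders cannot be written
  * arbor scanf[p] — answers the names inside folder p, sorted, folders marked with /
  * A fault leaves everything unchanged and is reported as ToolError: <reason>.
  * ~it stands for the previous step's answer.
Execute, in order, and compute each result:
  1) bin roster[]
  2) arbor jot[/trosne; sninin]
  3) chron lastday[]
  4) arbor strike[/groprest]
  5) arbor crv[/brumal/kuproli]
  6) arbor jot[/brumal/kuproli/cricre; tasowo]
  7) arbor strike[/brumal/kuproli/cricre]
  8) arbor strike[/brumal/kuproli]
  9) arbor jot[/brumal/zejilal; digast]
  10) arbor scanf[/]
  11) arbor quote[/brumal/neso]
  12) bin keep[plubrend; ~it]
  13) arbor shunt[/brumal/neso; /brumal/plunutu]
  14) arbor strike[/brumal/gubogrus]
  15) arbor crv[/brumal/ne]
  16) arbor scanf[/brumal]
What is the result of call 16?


% bin roster
  [docrum_ot]
% arbor jot p=/trosne c=sninin
  created
% chron lastday
  1706-05-31
% arbor strike p=/groprest
  ok
% arbor crv p=/brumal/kuproli
  ok
% arbor jot p=/brumal/kuproli/cricre c=tasowo
  created
% arbor strike p=/brumal/kuproli/cricre
  ok
% arbor strike p=/brumal/kuproli
  ok
% arbor jot p=/brumal/zejilal c=digast
  created
% arbor scanf p=/
  [brumal/, trosne]
% arbor quote p=/brumal/neso
  pi
% bin keep k=plubrend v=~it
  nil
% arbor shunt s=/brumal/neso d=/brumal/plunutu
  ok
% arbor strike p=/brumal/gubogrus
  ok
% arbor crv p=/brumal/ne
  ok
% arbor scanf p=/brumal
  [ne/, plunutu, zejilal]

Answer: [ne/, plunutu, zejilal]


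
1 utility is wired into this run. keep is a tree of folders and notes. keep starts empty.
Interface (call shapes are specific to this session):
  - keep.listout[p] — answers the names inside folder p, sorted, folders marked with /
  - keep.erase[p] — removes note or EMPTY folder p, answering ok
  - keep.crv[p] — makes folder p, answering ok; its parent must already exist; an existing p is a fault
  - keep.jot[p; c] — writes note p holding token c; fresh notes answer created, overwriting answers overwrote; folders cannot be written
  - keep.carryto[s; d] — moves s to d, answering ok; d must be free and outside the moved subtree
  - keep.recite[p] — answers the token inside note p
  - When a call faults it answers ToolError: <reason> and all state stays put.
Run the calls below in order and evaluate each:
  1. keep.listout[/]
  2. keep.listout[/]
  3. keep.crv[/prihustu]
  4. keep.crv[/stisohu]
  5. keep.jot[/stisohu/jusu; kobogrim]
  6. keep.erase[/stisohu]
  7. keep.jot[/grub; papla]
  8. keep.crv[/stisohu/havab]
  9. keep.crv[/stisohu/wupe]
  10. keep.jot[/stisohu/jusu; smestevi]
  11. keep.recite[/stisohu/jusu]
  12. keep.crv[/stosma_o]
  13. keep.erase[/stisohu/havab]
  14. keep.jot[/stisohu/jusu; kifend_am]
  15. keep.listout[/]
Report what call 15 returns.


Answer: [grub, prihustu/, stisohu/, stosma_o/]

Derivation:
% keep.listout(p=/) == []
% keep.listout(p=/) == []
% keep.crv(p=/prihustu) == ok
% keep.crv(p=/stisohu) == ok
% keep.jot(p=/stisohu/jusu, c=kobogrim) == created
% keep.erase(p=/stisohu) == ToolError: not empty
% keep.jot(p=/grub, c=papla) == created
% keep.crv(p=/stisohu/havab) == ok
% keep.crv(p=/stisohu/wupe) == ok
% keep.jot(p=/stisohu/jusu, c=smestevi) == overwrote
% keep.recite(p=/stisohu/jusu) == smestevi
% keep.crv(p=/stosma_o) == ok
% keep.erase(p=/stisohu/havab) == ok
% keep.jot(p=/stisohu/jusu, c=kifend_am) == overwrote
% keep.listout(p=/) == [grub, prihustu/, stisohu/, stosma_o/]


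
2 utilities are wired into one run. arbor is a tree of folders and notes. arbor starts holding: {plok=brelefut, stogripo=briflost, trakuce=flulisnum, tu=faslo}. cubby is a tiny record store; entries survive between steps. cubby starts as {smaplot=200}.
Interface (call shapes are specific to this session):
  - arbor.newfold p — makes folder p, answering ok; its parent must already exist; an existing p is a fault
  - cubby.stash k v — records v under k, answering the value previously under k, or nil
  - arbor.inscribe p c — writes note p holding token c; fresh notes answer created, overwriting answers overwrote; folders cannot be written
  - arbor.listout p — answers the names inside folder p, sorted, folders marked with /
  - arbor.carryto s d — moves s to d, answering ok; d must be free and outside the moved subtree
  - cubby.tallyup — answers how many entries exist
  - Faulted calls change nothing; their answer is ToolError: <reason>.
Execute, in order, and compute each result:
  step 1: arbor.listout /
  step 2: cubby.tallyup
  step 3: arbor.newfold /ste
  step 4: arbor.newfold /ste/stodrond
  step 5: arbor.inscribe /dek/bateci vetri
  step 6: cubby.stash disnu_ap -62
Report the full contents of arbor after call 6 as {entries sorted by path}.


Answer: {plok=brelefut, ste/, ste/stodrond/, stogripo=briflost, trakuce=flulisnum, tu=faslo}

Derivation:
-> listout(p→/)
<- [plok, stogripo, trakuce, tu]
-> tallyup()
<- 1
-> newfold(p→/ste)
<- ok
-> newfold(p→/ste/stodrond)
<- ok
-> inscribe(p→/dek/bateci, c→vetri)
<- ToolError: no parent
-> stash(k→disnu_ap, v→-62)
<- nil


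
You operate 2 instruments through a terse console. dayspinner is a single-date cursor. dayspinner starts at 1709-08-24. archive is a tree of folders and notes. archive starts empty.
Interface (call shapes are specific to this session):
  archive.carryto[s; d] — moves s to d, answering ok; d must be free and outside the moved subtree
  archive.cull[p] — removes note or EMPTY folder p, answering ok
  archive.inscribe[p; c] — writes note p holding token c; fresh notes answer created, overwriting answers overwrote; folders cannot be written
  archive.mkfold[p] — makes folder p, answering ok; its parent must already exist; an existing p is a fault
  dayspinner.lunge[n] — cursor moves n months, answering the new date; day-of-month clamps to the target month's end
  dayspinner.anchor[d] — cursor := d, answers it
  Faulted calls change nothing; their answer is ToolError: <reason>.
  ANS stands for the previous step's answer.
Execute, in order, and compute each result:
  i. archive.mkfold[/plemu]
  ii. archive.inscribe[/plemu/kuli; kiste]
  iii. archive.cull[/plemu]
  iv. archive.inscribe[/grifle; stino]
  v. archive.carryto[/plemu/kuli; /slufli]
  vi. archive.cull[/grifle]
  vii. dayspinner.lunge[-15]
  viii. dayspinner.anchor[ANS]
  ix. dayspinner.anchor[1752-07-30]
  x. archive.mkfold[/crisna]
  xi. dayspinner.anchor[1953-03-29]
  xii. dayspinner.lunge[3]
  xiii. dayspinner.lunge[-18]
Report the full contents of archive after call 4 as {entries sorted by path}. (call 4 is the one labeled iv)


Answer: {grifle=stino, plemu/, plemu/kuli=kiste}

Derivation:
Act: archive.mkfold[p→/plemu]
Obs: ok
Act: archive.inscribe[p→/plemu/kuli; c→kiste]
Obs: created
Act: archive.cull[p→/plemu]
Obs: ToolError: not empty
Act: archive.inscribe[p→/grifle; c→stino]
Obs: created
Act: archive.carryto[s→/plemu/kuli; d→/slufli]
Obs: ok
Act: archive.cull[p→/grifle]
Obs: ok
Act: dayspinner.lunge[n→-15]
Obs: 1708-05-24
Act: dayspinner.anchor[d→ANS]
Obs: 1708-05-24
Act: dayspinner.anchor[d→1752-07-30]
Obs: 1752-07-30
Act: archive.mkfold[p→/crisna]
Obs: ok
Act: dayspinner.anchor[d→1953-03-29]
Obs: 1953-03-29
Act: dayspinner.lunge[n→3]
Obs: 1953-06-29
Act: dayspinner.lunge[n→-18]
Obs: 1951-12-29


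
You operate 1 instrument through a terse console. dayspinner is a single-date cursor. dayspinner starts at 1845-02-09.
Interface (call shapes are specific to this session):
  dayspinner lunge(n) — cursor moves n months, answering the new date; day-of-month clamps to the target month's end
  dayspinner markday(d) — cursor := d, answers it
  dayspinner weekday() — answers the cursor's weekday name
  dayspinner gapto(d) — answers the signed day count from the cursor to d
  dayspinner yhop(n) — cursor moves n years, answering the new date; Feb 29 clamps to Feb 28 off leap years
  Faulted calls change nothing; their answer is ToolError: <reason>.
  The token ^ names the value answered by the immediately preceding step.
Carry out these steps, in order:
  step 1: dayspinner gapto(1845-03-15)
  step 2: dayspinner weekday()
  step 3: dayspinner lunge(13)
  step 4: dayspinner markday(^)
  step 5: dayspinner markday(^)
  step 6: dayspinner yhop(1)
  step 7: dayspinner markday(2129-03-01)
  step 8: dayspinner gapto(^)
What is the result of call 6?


Answer: 1847-03-09

Derivation:
~$ dayspinner gapto d: 1845-03-15
  34
~$ dayspinner weekday
  Sunday
~$ dayspinner lunge n: 13
  1846-03-09
~$ dayspinner markday d: ^
  1846-03-09
~$ dayspinner markday d: ^
  1846-03-09
~$ dayspinner yhop n: 1
  1847-03-09
~$ dayspinner markday d: 2129-03-01
  2129-03-01
~$ dayspinner gapto d: ^
  0


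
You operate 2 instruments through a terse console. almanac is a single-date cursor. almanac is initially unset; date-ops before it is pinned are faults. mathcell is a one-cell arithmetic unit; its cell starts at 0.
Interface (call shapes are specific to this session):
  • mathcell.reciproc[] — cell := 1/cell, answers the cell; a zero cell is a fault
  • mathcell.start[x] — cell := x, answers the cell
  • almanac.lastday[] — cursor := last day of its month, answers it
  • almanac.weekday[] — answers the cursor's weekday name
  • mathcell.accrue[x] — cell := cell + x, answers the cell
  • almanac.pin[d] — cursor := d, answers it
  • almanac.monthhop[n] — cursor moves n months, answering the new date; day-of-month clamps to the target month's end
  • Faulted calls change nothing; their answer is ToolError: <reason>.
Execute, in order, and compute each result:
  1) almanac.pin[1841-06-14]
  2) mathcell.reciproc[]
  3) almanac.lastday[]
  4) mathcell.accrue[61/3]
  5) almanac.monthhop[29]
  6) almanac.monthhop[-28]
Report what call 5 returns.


Using pin passing 1841-06-14, and see 1841-06-14.
Next I call reciproc(), which returns ToolError: reciprocal of zero.
I call lastday, yielding 1841-06-30.
I call accrue passing 61/3, and get 61/3.
Invoking monthhop passing 29, yielding 1843-11-30.
I call monthhop passing -28, which returns 1841-07-30.

Answer: 1843-11-30


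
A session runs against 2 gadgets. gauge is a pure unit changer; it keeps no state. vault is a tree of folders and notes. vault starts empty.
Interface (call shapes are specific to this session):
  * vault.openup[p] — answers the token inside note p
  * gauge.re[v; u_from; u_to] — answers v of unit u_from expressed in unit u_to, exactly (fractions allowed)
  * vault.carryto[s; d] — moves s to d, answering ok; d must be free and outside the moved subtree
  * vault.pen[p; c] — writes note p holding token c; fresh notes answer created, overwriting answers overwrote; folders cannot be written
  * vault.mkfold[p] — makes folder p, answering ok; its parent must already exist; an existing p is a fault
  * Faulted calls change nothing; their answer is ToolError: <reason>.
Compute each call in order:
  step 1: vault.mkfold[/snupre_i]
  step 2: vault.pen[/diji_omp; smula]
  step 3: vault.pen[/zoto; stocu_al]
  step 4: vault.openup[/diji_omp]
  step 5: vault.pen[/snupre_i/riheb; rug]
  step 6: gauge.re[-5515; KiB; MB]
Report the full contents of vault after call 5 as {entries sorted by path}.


Act: vault.mkfold[p='/snupre_i']
Obs: ok
Act: vault.pen[p='/diji_omp'; c='smula']
Obs: created
Act: vault.pen[p='/zoto'; c='stocu_al']
Obs: created
Act: vault.openup[p='/diji_omp']
Obs: smula
Act: vault.pen[p='/snupre_i/riheb'; c='rug']
Obs: created
Act: gauge.re[v='-5515'; u_from='KiB'; u_to='MB']
Obs: -17648/3125

Answer: {diji_omp=smula, snupre_i/, snupre_i/riheb=rug, zoto=stocu_al}


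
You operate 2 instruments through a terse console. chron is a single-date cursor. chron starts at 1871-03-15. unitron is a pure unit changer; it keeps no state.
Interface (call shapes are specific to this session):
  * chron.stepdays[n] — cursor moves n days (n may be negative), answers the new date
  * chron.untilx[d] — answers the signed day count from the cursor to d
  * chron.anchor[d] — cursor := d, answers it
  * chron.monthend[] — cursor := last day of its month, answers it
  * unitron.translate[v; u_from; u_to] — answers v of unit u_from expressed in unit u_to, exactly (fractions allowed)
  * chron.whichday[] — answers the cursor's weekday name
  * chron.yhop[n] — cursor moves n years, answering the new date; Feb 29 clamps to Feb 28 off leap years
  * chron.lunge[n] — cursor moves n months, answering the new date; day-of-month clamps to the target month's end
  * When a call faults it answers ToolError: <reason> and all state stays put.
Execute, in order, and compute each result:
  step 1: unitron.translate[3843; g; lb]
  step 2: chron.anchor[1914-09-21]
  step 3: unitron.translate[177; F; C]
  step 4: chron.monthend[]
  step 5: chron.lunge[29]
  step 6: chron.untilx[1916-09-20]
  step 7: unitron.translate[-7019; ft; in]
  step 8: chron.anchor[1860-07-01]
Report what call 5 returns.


Answer: 1917-02-28

Derivation:
! unitron.translate(v='3843', u_from='g', u_to='lb') : 54900000/6479891
! chron.anchor(d='1914-09-21') : 1914-09-21
! unitron.translate(v='177', u_from='F', u_to='C') : 725/9
! chron.monthend() : 1914-09-30
! chron.lunge(n='29') : 1917-02-28
! chron.untilx(d='1916-09-20') : -161
! unitron.translate(v='-7019', u_from='ft', u_to='in') : -84228
! chron.anchor(d='1860-07-01') : 1860-07-01


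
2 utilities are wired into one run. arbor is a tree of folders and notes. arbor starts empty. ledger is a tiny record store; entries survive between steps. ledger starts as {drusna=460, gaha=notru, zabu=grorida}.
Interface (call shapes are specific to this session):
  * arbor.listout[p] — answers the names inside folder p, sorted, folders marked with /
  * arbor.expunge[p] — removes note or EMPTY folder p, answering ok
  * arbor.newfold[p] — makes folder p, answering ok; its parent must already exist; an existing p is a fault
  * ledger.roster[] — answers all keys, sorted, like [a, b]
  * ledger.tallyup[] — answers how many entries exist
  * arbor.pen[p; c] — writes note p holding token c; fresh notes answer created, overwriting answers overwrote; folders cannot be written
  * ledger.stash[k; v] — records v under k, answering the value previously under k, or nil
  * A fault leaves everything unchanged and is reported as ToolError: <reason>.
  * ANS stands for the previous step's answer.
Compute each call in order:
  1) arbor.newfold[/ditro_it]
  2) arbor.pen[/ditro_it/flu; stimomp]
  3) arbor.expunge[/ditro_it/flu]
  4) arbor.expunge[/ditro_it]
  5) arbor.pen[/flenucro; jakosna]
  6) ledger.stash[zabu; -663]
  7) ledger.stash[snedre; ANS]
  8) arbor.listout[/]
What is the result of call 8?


# arbor.newfold(p=/ditro_it) -> ok
# arbor.pen(p=/ditro_it/flu, c=stimomp) -> created
# arbor.expunge(p=/ditro_it/flu) -> ok
# arbor.expunge(p=/ditro_it) -> ok
# arbor.pen(p=/flenucro, c=jakosna) -> created
# ledger.stash(k=zabu, v=-663) -> grorida
# ledger.stash(k=snedre, v=ANS) -> nil
# arbor.listout(p=/) -> [flenucro]

Answer: [flenucro]


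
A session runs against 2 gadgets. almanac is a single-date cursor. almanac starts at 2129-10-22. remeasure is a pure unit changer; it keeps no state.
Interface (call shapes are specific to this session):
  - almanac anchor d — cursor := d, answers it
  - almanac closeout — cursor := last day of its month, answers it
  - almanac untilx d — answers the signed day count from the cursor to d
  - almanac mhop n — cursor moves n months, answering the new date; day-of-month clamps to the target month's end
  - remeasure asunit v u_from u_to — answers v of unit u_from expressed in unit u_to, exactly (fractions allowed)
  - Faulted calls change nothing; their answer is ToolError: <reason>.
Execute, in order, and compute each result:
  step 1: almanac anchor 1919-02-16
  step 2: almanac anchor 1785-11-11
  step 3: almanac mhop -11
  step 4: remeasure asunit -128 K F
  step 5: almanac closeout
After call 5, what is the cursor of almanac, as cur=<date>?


Answer: cur=1784-12-31

Derivation:
~$ almanac anchor d=1919-02-16
[out] 1919-02-16
~$ almanac anchor d=1785-11-11
[out] 1785-11-11
~$ almanac mhop n=-11
[out] 1784-12-11
~$ remeasure asunit v=-128 u_from=K u_to=F
[out] -69007/100
~$ almanac closeout
[out] 1784-12-31


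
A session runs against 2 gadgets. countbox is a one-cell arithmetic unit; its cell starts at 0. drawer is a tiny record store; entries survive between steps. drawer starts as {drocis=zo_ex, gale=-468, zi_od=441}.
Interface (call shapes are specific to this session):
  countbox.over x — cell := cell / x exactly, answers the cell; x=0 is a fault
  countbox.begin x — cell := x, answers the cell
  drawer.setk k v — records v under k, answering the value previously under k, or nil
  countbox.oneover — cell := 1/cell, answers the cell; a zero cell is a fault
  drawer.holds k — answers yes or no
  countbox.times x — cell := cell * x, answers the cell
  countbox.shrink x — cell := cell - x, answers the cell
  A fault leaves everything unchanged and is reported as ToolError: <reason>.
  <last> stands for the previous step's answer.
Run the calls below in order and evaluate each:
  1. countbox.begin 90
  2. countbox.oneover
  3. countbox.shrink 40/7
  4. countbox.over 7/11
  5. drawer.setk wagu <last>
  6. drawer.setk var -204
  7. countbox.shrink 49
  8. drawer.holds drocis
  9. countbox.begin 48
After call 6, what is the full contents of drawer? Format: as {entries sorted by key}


Answer: {drocis=zo_ex, gale=-468, var=-204, wagu=-39523/4410, zi_od=441}

Derivation:
CALL countbox.begin[x='90']
RET  90
CALL countbox.oneover[]
RET  1/90
CALL countbox.shrink[x='40/7']
RET  -3593/630
CALL countbox.over[x='7/11']
RET  -39523/4410
CALL drawer.setk[k='wagu'; v='<last>']
RET  nil
CALL drawer.setk[k='var'; v='-204']
RET  nil
CALL countbox.shrink[x='49']
RET  -255613/4410
CALL drawer.holds[k='drocis']
RET  yes
CALL countbox.begin[x='48']
RET  48


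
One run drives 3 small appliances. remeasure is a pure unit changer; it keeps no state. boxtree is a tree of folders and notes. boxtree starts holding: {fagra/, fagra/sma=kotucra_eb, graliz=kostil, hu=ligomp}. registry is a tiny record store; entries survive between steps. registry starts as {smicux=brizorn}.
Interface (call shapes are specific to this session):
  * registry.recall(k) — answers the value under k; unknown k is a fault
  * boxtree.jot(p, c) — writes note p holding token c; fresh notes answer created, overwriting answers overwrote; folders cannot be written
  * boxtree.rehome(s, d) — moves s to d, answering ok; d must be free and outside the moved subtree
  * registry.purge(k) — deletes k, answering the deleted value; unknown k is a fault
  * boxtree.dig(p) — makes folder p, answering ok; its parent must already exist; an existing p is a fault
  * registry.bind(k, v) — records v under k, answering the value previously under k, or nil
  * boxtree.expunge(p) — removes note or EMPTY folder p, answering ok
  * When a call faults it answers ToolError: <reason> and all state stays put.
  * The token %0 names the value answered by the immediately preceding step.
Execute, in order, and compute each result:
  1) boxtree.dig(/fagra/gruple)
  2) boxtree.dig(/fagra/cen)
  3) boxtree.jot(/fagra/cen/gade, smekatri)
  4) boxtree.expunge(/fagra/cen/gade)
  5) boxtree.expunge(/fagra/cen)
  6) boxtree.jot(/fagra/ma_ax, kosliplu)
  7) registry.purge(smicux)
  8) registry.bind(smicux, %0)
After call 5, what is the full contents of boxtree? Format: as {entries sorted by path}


-- boxtree.dig(/fagra/gruple) => ok
-- boxtree.dig(/fagra/cen) => ok
-- boxtree.jot(/fagra/cen/gade, smekatri) => created
-- boxtree.expunge(/fagra/cen/gade) => ok
-- boxtree.expunge(/fagra/cen) => ok
-- boxtree.jot(/fagra/ma_ax, kosliplu) => created
-- registry.purge(smicux) => brizorn
-- registry.bind(smicux, %0) => nil

Answer: {fagra/, fagra/gruple/, fagra/sma=kotucra_eb, graliz=kostil, hu=ligomp}
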